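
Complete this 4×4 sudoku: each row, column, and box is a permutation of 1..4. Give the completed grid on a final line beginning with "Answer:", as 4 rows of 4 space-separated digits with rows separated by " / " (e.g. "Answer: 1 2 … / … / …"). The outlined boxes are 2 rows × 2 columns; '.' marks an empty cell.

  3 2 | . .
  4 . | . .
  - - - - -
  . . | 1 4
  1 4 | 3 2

Step 1. [r1c4∈{1}] only 1 remains possible at r1c4. So r1c4=1.
Step 2. [r3c1∈{2}] r3c1's peers cover all but 2, so r3c1=2.
Step 3. [r2c3∈{2}] nothing but 2 survives at r2c3, so r2c3=2.
Step 4. [r2c2∈{1}] r2c2 has the single candidate 1, so r2c2=1.
Step 5. [r3c2∈{3}] r3c2's peers cover all but 3, so r3c2=3.
Step 6. [r2c4∈{3}] r2c4's peers cover all but 3, so r2c4=3.
Step 7. [r1c3∈{4}] nothing but 4 survives at r1c3. So r1c3=4.

Answer: 3 2 4 1 / 4 1 2 3 / 2 3 1 4 / 1 4 3 2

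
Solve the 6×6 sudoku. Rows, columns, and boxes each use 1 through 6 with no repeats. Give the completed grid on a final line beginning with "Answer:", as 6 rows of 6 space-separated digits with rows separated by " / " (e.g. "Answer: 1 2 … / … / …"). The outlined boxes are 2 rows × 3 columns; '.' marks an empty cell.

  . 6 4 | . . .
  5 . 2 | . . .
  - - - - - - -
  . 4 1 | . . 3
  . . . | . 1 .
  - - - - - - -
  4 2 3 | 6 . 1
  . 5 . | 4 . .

Step 1. [r4c6∈{2,4,5,6}] in row 4, 4 fits only at r4c6, so r4c6=4.
Step 2. [r3c5∈{2,5,6}] across box 4, 6 lands solely at r3c5, so r3c5=6.
Step 3. [r6c5∈{2,3}] row 6 places 3 nowhere but r6c5. So r6c5=3.
Step 4. [r1c5∈{2,5}] across col 5, 2 lands solely at r1c5, so r1c5=2.
Step 5. [r2c2∈{1,3}] across col 2, 1 lands solely at r2c2, so r2c2=1.
Step 6. [r3c4∈{2,5}] across row 3, 5 lands solely at r3c4, so r3c4=5.
Step 7. [r6c3∈{6}] r6c3 has the single candidate 6, so r6c3=6.
Step 8. [r4c1∈{2,3,6}] r4c1 is the only open cell in row 4 admitting 6, so r4c1=6.
Step 9. [r1c1∈{3}] r1c1 is down to just 3, so r1c1=3.
Step 10. [r4c3∈{5}] only 5 remains possible at r4c3 ⇒ r4c3=5.
Step 11. [r1c4∈{1}] r1c4's peers cover all but 1, so r1c4=1.
Step 12. [r2c6∈{6}] r2c6 has the single candidate 6, so r2c6=6.
Step 13. [r6c1∈{1}] only 1 remains possible at r6c1, so r6c1=1.
Step 14. [r6c6∈{2}] nothing but 2 survives at r6c6, so r6c6=2.
Step 15. [r4c2∈{3}] r4c2 has the single candidate 3. So r4c2=3.
Step 16. [r5c5∈{5}] nothing but 5 survives at r5c5. So r5c5=5.
Step 17. [r2c5∈{4}] nothing but 4 survives at r2c5 ⇒ r2c5=4.
Step 18. [r1c6∈{5}] nothing but 5 survives at r1c6. So r1c6=5.
Step 19. [r4c4∈{2}] nothing but 2 survives at r4c4, so r4c4=2.
Step 20. [r2c4∈{3}] r2c4 has the single candidate 3 ⇒ r2c4=3.
Step 21. [r3c1∈{2}] nothing but 2 survives at r3c1 ⇒ r3c1=2.

Answer: 3 6 4 1 2 5 / 5 1 2 3 4 6 / 2 4 1 5 6 3 / 6 3 5 2 1 4 / 4 2 3 6 5 1 / 1 5 6 4 3 2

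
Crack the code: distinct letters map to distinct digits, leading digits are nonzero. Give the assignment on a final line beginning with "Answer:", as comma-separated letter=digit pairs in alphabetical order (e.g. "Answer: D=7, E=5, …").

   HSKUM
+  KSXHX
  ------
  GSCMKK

Step 1. [col 1: M + X ≡ K (mod 10)] column 1 (M + X ≡ K (mod 10), carry-in 0) doesn't pin M yet; pick M=3 and continue ⇒ M=3.
Step 2. [col 1: M + X ≡ K (mod 10)] several values work for X in column 1 (M + X ≡ K (mod 10), carry-in 0); try X=5, so X=5.
Step 3. [G] adding two 5-digit numbers gives at most 5+1 digits, and here it does — G is that final carry and must be 1 ⇒ G=1.
Step 4. [col 1: M + X ≡ K (mod 10)] column 1: given M=3, X=5, carry-in 0, and digits 1,3,5 already taken and all letters distinct, M+X≡K (mod 10) forces K=8 ⇒ K=8.
Step 5. [col 2: U + H ≡ K (mod 10)] column 2 (U + H ≡ K (mod 10), carry-in 0) doesn't pin U yet; pick U=2 and continue. So U=2.
Step 6. [col 2: U + H ≡ K (mod 10)] column 2: given U=2, K=8, carry-in 0, and digits 1,2,3,5,8 already taken and all letters distinct, U+H≡K (mod 10) forces H=6. So H=6.
Step 7. [col 4: S + S ≡ C (mod 10)] in column 4 we have S+S≡C with carry-in 1; given nothing yet and digits 1,2,3,5,6,8 already taken and all letters distinct, that pins C to 9, so C=9.
Step 8. [col 4: S + S ≡ C (mod 10)] column 4: given C=9, carry-in 1, and digits 1,2,3,5,6,8,9 already taken and all letters distinct, S+S≡C (mod 10) forces S=4, so S=4.

Answer: C=9, G=1, H=6, K=8, M=3, S=4, U=2, X=5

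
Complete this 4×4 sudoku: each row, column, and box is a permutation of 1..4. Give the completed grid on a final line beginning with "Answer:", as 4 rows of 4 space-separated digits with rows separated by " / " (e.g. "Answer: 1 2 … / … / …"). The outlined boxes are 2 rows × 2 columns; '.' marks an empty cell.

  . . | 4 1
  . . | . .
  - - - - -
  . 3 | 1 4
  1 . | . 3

Step 1. [r1c2∈{2}] r1c2 has the single candidate 2. So r1c2=2.
Step 2. [r2c1∈{3,4}] 4 has one home in col 1: r2c1. So r2c1=4.
Step 3. [r2c4∈{2}] r2c4 has the single candidate 2, so r2c4=2.
Step 4. [r4c2∈{4}] r4c2 is down to just 4. So r4c2=4.
Step 5. [r2c2∈{1}] r2c2's peers cover all but 1. So r2c2=1.
Step 6. [r1c1∈{3}] r1c1 has the single candidate 3. So r1c1=3.
Step 7. [r3c1∈{2}] r3c1 is down to just 2. So r3c1=2.
Step 8. [r2c3∈{3}] only 3 remains possible at r2c3, so r2c3=3.
Step 9. [r4c3∈{2}] r4c3's peers cover all but 2. So r4c3=2.

Answer: 3 2 4 1 / 4 1 3 2 / 2 3 1 4 / 1 4 2 3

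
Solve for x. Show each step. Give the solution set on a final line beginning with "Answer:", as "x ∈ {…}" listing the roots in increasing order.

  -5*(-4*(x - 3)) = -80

Step 1. [-5*(-4*(x - 3)) = -80] -5 out front; divide by -5, so div: -4*(x - 3) = 16.
Step 2. [-4*(x - 3) = 16] leading coefficient -4: divide by -4. So div: x - 3 = -4.
Step 3. [x - 3 = -4] peel the -3: add 3 from each side ⇒ sub: x = -1.

Answer: x ∈ {-1}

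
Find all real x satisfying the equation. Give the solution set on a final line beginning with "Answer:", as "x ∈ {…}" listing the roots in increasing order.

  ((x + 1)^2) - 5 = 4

Step 1. [((x + 1)^2) - 5 = 4] the outer -5 inverts by adding 5. So sub: (x + 1)^2 = 9.
Step 2. [(x + 1)^2 = 9] √ both sides: 9 ≥ 0 gives two branches ⇒ sqrt: x + 1 = 3 or -3.
Step 3. [x + 1 = 3 or -3] 1 comes off first (subtract 1). So sub: x = 2 or -4.

Answer: x ∈ {-4, 2}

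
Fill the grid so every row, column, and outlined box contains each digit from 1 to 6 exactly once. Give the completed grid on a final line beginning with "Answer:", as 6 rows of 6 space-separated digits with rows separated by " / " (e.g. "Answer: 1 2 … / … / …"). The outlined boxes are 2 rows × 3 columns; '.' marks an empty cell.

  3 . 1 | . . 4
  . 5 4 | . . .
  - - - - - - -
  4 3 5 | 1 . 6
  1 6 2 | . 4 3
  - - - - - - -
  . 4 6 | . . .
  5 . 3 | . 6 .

Step 1. [r5c1∈{2}] r5c1's peers cover all but 2. So r5c1=2.
Step 2. [r1c4∈{2,5,6}] r1c4 is the only open cell in row 1 admitting 6. So r1c4=6.
Step 3. [r5c6∈{1,5}] across col 6, 5 lands solely at r5c6 ⇒ r5c6=5.
Step 4. [r5c5∈{1,3}] 1 has one home in row 5: r5c5. So r5c5=1.
Step 5. [r2c5∈{2,3}] r2c5 is the only open cell in col 5 admitting 3. So r2c5=3.
Step 6. [r2c4∈{2}] r2c4 is down to just 2 ⇒ r2c4=2.
Step 7. [r1c2∈{2}] r1c2 has the single candidate 2 ⇒ r1c2=2.
Step 8. [r1c5∈{5}] r1c5's peers cover all but 5, so r1c5=5.
Step 9. [r3c5∈{2}] nothing but 2 survives at r3c5 ⇒ r3c5=2.
Step 10. [r5c4∈{3}] r5c4 is down to just 3 ⇒ r5c4=3.
Step 11. [r2c1∈{6}] only 6 remains possible at r2c1 ⇒ r2c1=6.
Step 12. [r6c6∈{2}] r6c6 has the single candidate 2. So r6c6=2.
Step 13. [r2c6∈{1}] only 1 remains possible at r2c6, so r2c6=1.
Step 14. [r6c4∈{4}] only 4 remains possible at r6c4, so r6c4=4.
Step 15. [r4c4∈{5}] nothing but 5 survives at r4c4 ⇒ r4c4=5.
Step 16. [r6c2∈{1}] only 1 remains possible at r6c2. So r6c2=1.

Answer: 3 2 1 6 5 4 / 6 5 4 2 3 1 / 4 3 5 1 2 6 / 1 6 2 5 4 3 / 2 4 6 3 1 5 / 5 1 3 4 6 2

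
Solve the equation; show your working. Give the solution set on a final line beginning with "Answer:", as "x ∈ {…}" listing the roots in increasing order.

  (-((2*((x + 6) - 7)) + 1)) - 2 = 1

Step 1. [(-((2*((x + 6) - 7)) + 1)) - 2 = 1] -2 is outermost — add 2 both sides. So sub: -((2*((x + 6) - 7)) + 1) = 3.
Step 2. [-((2*((x + 6) - 7)) + 1) = 3] LHS negated; negate both sides. So neg: (2*((x + 6) - 7)) + 1 = -3.
Step 3. [(2*((x + 6) - 7)) + 1 = -3] the outer +1 inverts by subtracting 1. So sub: 2*((x + 6) - 7) = -4.
Step 4. [2*((x + 6) - 7) = -4] 2 out front; divide by 2. So div: (x + 6) - 7 = -2.
Step 5. [(x + 6) - 7 = -2] the outer -7 inverts by adding 7 ⇒ sub: x + 6 = 5.
Step 6. [x + 6 = 5] the outer +6 inverts by subtracting 6 ⇒ sub: x = -1.

Answer: x ∈ {-1}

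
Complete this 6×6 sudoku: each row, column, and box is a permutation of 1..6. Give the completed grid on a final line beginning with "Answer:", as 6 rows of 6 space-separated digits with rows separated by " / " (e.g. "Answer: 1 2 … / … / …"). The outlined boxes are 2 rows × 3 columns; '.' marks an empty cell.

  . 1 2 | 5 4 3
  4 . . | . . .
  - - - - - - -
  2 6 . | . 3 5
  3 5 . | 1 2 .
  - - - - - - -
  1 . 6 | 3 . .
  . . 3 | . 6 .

Step 1. [r3c4∈{4}] r3c4 has the single candidate 4. So r3c4=4.
Step 2. [r6c4∈{2}] r6c4 is down to just 2 ⇒ r6c4=2.
Step 3. [r6c2∈{4}] r6c2 is down to just 4. So r6c2=4.
Step 4. [r2c6∈{1,2,6}] row 2 places 2 nowhere but r2c6, so r2c6=2.
Step 5. [r6c6∈{1}] r6c6 is down to just 1 ⇒ r6c6=1.
Step 6. [r6c1∈{5}] r6c1's peers cover all but 5, so r6c1=5.
Step 7. [r2c4∈{6}] r2c4's peers cover all but 6. So r2c4=6.
Step 8. [r4c6∈{6}] r4c6 has the single candidate 6, so r4c6=6.
Step 9. [r4c3∈{4}] nothing but 4 survives at r4c3, so r4c3=4.
Step 10. [r5c6∈{4}] r5c6 has the single candidate 4, so r5c6=4.
Step 11. [r5c5∈{5}] r5c5's peers cover all but 5. So r5c5=5.
Step 12. [r2c3∈{5}] r2c3 has the single candidate 5, so r2c3=5.
Step 13. [r1c1∈{6}] only 6 remains possible at r1c1 ⇒ r1c1=6.
Step 14. [r3c3∈{1}] r3c3 is down to just 1 ⇒ r3c3=1.
Step 15. [r2c2∈{3}] r2c2's peers cover all but 3, so r2c2=3.
Step 16. [r5c2∈{2}] only 2 remains possible at r5c2. So r5c2=2.
Step 17. [r2c5∈{1}] r2c5 is down to just 1. So r2c5=1.

Answer: 6 1 2 5 4 3 / 4 3 5 6 1 2 / 2 6 1 4 3 5 / 3 5 4 1 2 6 / 1 2 6 3 5 4 / 5 4 3 2 6 1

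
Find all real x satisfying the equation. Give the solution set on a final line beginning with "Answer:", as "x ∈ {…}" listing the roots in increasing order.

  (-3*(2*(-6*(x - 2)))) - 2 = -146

Step 1. [(-3*(2*(-6*(x - 2)))) - 2 = -146] 2 comes off first (add 2), so sub: -3*(2*(-6*(x - 2))) = -144.
Step 2. [-3*(2*(-6*(x - 2))) = -144] divide by the outer -3, so div: 2*(-6*(x - 2)) = 48.
Step 3. [2*(-6*(x - 2)) = 48] 2 out front; divide by 2, so div: -6*(x - 2) = 24.
Step 4. [-6*(x - 2) = 24] -6 out front; divide by -6, so div: x - 2 = -4.
Step 5. [x - 2 = -4] -2 is outermost — add 2 both sides, so sub: x = -2.

Answer: x ∈ {-2}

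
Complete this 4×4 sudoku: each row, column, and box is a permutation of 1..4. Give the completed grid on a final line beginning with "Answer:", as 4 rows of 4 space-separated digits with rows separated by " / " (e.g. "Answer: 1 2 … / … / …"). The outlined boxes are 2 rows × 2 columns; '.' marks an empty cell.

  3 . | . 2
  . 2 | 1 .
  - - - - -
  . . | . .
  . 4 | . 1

Step 1. [r4c3∈{2,3}] r4c3 is the only open cell in row 4 admitting 3, so r4c3=3.
Step 2. [r3c4∈{4}] r3c4 is down to just 4 ⇒ r3c4=4.
Step 3. [r3c1∈{1,2}] 1 has one home in col 1: r3c1, so r3c1=1.
Step 4. [r4c1∈{2}] r4c1's peers cover all but 2 ⇒ r4c1=2.
Step 5. [r3c3∈{2}] r3c3 has the single candidate 2 ⇒ r3c3=2.
Step 6. [r3c2∈{3}] r3c2's peers cover all but 3 ⇒ r3c2=3.
Step 7. [r1c2∈{1}] r1c2 is down to just 1. So r1c2=1.
Step 8. [r2c4∈{3}] only 3 remains possible at r2c4. So r2c4=3.
Step 9. [r1c3∈{4}] r1c3 is down to just 4. So r1c3=4.
Step 10. [r2c1∈{4}] r2c1 has the single candidate 4, so r2c1=4.

Answer: 3 1 4 2 / 4 2 1 3 / 1 3 2 4 / 2 4 3 1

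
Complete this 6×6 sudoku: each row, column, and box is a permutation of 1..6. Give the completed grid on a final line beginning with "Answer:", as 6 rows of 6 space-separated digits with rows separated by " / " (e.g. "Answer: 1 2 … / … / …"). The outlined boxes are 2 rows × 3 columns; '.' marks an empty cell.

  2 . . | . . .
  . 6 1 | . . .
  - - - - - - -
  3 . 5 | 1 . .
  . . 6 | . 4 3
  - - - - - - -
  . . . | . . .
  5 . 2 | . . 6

Step 1. [r3c6∈{2}] r3c6 is down to just 2, so r3c6=2.
Step 2. [r2c1∈{4}] r2c1 has the single candidate 4 ⇒ r2c1=4.
Step 3. [r2c6∈{5}] r2c6 has the single candidate 5, so r2c6=5.
Step 4. [r5c3∈{3,4}] r5c3 is the only open cell in col 3 admitting 4. So r5c3=4.
Step 5. [r5c6∈{1}] nothing but 1 survives at r5c6 ⇒ r5c6=1.
Step 6. [r6c5∈{3}] r6c5 has the single candidate 3, so r6c5=3.
Step 7. [r1c4∈{3,4,6}] 6 has one home in col 4: r1c4. So r1c4=6.
Step 8. [r5c5∈{2,5}] r5c5 is the only open cell in col 5 admitting 5, so r5c5=5.
Step 9. [r4c1∈{1}] r4c1 is down to just 1, so r4c1=1.
Step 10. [r1c2∈{3,5}] r1c2 is the only open cell in row 1 admitting 5, so r1c2=5.
Step 11. [r5c4∈{2}] nothing but 2 survives at r5c4. So r5c4=2.
Step 12. [r4c2∈{2}] nothing but 2 survives at r4c2 ⇒ r4c2=2.
Step 13. [r5c1∈{6}] r5c1's peers cover all but 6, so r5c1=6.
Step 14. [r2c5∈{2}] r2c5's peers cover all but 2, so r2c5=2.
Step 15. [r1c6∈{4}] only 4 remains possible at r1c6, so r1c6=4.
Step 16. [r3c5∈{6}] r3c5's peers cover all but 6 ⇒ r3c5=6.
Step 17. [r6c2∈{1}] r6c2's peers cover all but 1 ⇒ r6c2=1.
Step 18. [r4c4∈{5}] r4c4's peers cover all but 5 ⇒ r4c4=5.
Step 19. [r3c2∈{4}] r3c2's peers cover all but 4, so r3c2=4.
Step 20. [r1c5∈{1}] r1c5's peers cover all but 1. So r1c5=1.
Step 21. [r2c4∈{3}] nothing but 3 survives at r2c4 ⇒ r2c4=3.
Step 22. [r1c3∈{3}] r1c3's peers cover all but 3. So r1c3=3.
Step 23. [r5c2∈{3}] r5c2 has the single candidate 3 ⇒ r5c2=3.
Step 24. [r6c4∈{4}] r6c4 is down to just 4, so r6c4=4.

Answer: 2 5 3 6 1 4 / 4 6 1 3 2 5 / 3 4 5 1 6 2 / 1 2 6 5 4 3 / 6 3 4 2 5 1 / 5 1 2 4 3 6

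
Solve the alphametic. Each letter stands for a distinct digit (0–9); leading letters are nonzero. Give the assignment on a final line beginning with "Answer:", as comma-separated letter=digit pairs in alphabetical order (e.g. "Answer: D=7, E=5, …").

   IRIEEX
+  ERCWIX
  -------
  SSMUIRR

Step 1. [col 1: X + X ≡ R (mod 10)] several values work for X in column 1 (X + X ≡ R (mod 10), carry-in 0); try X=6. So X=6.
Step 2. [col 1: X + X ≡ R (mod 10)] column 1 reads X+X+carry(0)=R with X=6; with digits 6 already taken and all letters distinct, the only value for R is 2. So R=2.
Step 3. [S] S is the leading digit of a 7-digit sum of two 6-digit numbers; the final carry is exactly 1 ⇒ S=1.
Step 4. [col 2: E + I ≡ R (mod 10)] no forcing yet in column 2 (carry-in 1); I=8 is free and consistent — try it. So I=8.
Step 5. [col 2: E + I ≡ R (mod 10)] from column 2 (I=8, R=2, carry-in 1, digits 1,2,6,8 already taken and all letters distinct): E must equal 3, so E=3.
Step 6. [col 3: E + W ≡ I (mod 10)] in column 3 we have E+W≡I with carry-in 1; given E=3, I=8 and digits 1,2,3,6,8 already taken and all letters distinct, that pins W to 4 ⇒ W=4.
Step 7. [col 4: I + C ≡ U (mod 10)] U=7 is one option consistent with column 4 (I + C ≡ U (mod 10), carry-in 0) — take it, so U=7.
Step 8. [col 4: I + C ≡ U (mod 10)] column 4 reads I+C+carry(0)=U with I=8, U=7; with digits 1,2,3,4,6,7,8 already taken and all letters distinct, the only value for C is 9, so C=9.
Step 9. [col 5: R + R ≡ M (mod 10)] from column 5 (R=2, carry-in 1, digits 1,2,3,4,6,7,8,9 already taken and all letters distinct): M must equal 5. So M=5.

Answer: C=9, E=3, I=8, M=5, R=2, S=1, U=7, W=4, X=6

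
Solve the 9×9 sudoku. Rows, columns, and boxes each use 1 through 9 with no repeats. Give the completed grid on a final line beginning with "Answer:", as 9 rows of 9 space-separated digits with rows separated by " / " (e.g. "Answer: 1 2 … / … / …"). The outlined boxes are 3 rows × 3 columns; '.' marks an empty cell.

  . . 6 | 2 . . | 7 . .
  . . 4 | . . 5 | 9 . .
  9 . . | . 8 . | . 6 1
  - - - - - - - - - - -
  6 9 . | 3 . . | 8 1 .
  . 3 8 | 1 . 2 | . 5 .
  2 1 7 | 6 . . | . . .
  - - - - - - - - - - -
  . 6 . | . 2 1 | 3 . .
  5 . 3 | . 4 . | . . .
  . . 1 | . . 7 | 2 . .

Step 1. [r6c7∈{4}] r6c7 has the single candidate 4 ⇒ r6c7=4.
Step 2. [r8c6∈{6,8,9}] r8c6 is the only open cell in col 6 admitting 6, so r8c6=6.
Step 3. [r9c2∈{4,8}] 4 has one home in col 2: r9c2, so r9c2=4.
Step 4. [r9c1∈{8}] r9c1's peers cover all but 8 ⇒ r9c1=8.
Step 5. [r9c8∈{9}] r9c8 has the single candidate 9 ⇒ r9c8=9.
Step 6. [r3c6∈{3,4}] row 3 places 3 nowhere but r3c6 ⇒ r3c6=3.
Step 7. [r2c8∈{2,3,8}] 2 has one home in col 8: r2c8, so r2c8=2.
Step 8. [r2c4∈{7}] only 7 remains possible at r2c4 ⇒ r2c4=7.
Step 9. [r3c7∈{5}] r3c7 is down to just 5 ⇒ r3c7=5.
Step 10. [r6c5∈{5,9}] in row 6, 5 fits only at r6c5. So r6c5=5.
Step 11. [r7c1∈{7}] r7c1 has the single candidate 7. So r7c1=7.
Step 12. [r2c2∈{8}] r2c2 has the single candidate 8 ⇒ r2c2=8.
Step 13. [r2c9∈{3}] r2c9 has the single candidate 3. So r2c9=3.
Step 14. [r9c4∈{5}] only 5 remains possible at r9c4. So r9c4=5.
Step 15. [r8c4∈{8,9}] row 8 places 9 nowhere but r8c4 ⇒ r8c4=9.
Step 16. [r2c1∈{1}] nothing but 1 survives at r2c1. So r2c1=1.
Step 17. [r7c9∈{4,5,8}] in row 7, 5 fits only at r7c9, so r7c9=5.
Step 18. [r1c9∈{4,8}] in col 9, 4 fits only at r1c9 ⇒ r1c9=4.
Step 19. [r8c9∈{7,8}] r8c9 is the only open cell in col 9 admitting 8, so r8c9=8.
Step 20. [r6c9∈{9}] only 9 remains possible at r6c9. So r6c9=9.
Step 21. [r5c5∈{7,9}] row 5 places 9 nowhere but r5c5. So r5c5=9.
Step 22. [r5c9∈{6,7}] row 5 places 7 nowhere but r5c9. So r5c9=7.
Step 23. [r3c2∈{2,7}] 7 has one home in row 3: r3c2 ⇒ r3c2=7.
Step 24. [r7c3∈{9}] only 9 remains possible at r7c3. So r7c3=9.
Step 25. [r3c4∈{4}] only 4 remains possible at r3c4. So r3c4=4.
Step 26. [r6c6∈{8}] r6c6 is down to just 8 ⇒ r6c6=8.
Step 27. [r7c8∈{4}] r7c8's peers cover all but 4 ⇒ r7c8=4.
Step 28. [r4c3∈{5}] only 5 remains possible at r4c3, so r4c3=5.
Step 29. [r9c5∈{3}] r9c5 has the single candidate 3 ⇒ r9c5=3.
Step 30. [r5c1∈{4}] r5c1 has the single candidate 4. So r5c1=4.
Step 31. [r8c8∈{7}] r8c8 is down to just 7. So r8c8=7.
Step 32. [r8c7∈{1}] r8c7's peers cover all but 1. So r8c7=1.
Step 33. [r3c3∈{2}] only 2 remains possible at r3c3. So r3c3=2.
Step 34. [r1c8∈{8}] r1c8 is down to just 8. So r1c8=8.
Step 35. [r1c2∈{5}] nothing but 5 survives at r1c2, so r1c2=5.
Step 36. [r4c6∈{4}] nothing but 4 survives at r4c6. So r4c6=4.
Step 37. [r2c5∈{6}] only 6 remains possible at r2c5, so r2c5=6.
Step 38. [r9c9∈{6}] nothing but 6 survives at r9c9 ⇒ r9c9=6.
Step 39. [r6c8∈{3}] only 3 remains possible at r6c8, so r6c8=3.
Step 40. [r4c5∈{7}] r4c5 is down to just 7. So r4c5=7.
Step 41. [r4c9∈{2}] only 2 remains possible at r4c9, so r4c9=2.
Step 42. [r1c5∈{1}] nothing but 1 survives at r1c5 ⇒ r1c5=1.
Step 43. [r1c1∈{3}] r1c1's peers cover all but 3, so r1c1=3.
Step 44. [r7c4∈{8}] nothing but 8 survives at r7c4, so r7c4=8.
Step 45. [r8c2∈{2}] nothing but 2 survives at r8c2 ⇒ r8c2=2.
Step 46. [r1c6∈{9}] nothing but 9 survives at r1c6, so r1c6=9.
Step 47. [r5c7∈{6}] nothing but 6 survives at r5c7, so r5c7=6.

Answer: 3 5 6 2 1 9 7 8 4 / 1 8 4 7 6 5 9 2 3 / 9 7 2 4 8 3 5 6 1 / 6 9 5 3 7 4 8 1 2 / 4 3 8 1 9 2 6 5 7 / 2 1 7 6 5 8 4 3 9 / 7 6 9 8 2 1 3 4 5 / 5 2 3 9 4 6 1 7 8 / 8 4 1 5 3 7 2 9 6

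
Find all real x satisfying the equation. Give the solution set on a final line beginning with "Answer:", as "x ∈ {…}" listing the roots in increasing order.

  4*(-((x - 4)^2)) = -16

Step 1. [4*(-((x - 4)^2)) = -16] LHS = 4·(…); ÷4 both sides ⇒ div: -((x - 4)^2) = -4.
Step 2. [-((x - 4)^2) = -4] leading − — multiply by −1. So neg: (x - 4)^2 = 4.
Step 3. [(x - 4)^2 = 4] 4 ≥ 0, LHS is (·)² — take ±√, so sqrt: x - 4 = 2 or -2.
Step 4. [x - 4 = 2 or -2] 4 comes off first (add 4) ⇒ sub: x = 6 or 2.

Answer: x ∈ {2, 6}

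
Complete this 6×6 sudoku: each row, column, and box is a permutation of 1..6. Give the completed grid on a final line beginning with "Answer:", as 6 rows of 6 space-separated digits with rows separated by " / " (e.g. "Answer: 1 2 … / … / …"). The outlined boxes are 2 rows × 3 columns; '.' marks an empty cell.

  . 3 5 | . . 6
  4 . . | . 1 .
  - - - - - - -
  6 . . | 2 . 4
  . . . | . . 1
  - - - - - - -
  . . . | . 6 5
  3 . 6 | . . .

Step 1. [r2c3∈{2}] r2c3's peers cover all but 2 ⇒ r2c3=2.
Step 2. [r4c1∈{2,5}] in col 1, 5 fits only at r4c1 ⇒ r4c1=5.
Step 3. [r5c4∈{1,3,4}] across row 5, 3 lands solely at r5c4, so r5c4=3.
Step 4. [r6c2∈{1,2,4,5}] r6c2 is the only open cell in row 6 admitting 5. So r6c2=5.
Step 5. [r3c2∈{1}] only 1 remains possible at r3c2. So r3c2=1.
Step 6. [r3c3∈{3}] r3c3's peers cover all but 3. So r3c3=3.
Step 7. [r5c1∈{1,2}] 2 has one home in col 1: r5c1, so r5c1=2.
Step 8. [r4c3∈{4}] r4c3 is down to just 4, so r4c3=4.
Step 9. [r1c4∈{4}] r1c4 has the single candidate 4, so r1c4=4.
Step 10. [r6c6∈{2}] r6c6 has the single candidate 2, so r6c6=2.
Step 11. [r4c4∈{6}] r4c4 has the single candidate 6, so r4c4=6.
Step 12. [r4c5∈{3}] nothing but 3 survives at r4c5 ⇒ r4c5=3.
Step 13. [r1c5∈{2}] r1c5's peers cover all but 2 ⇒ r1c5=2.
Step 14. [r2c2∈{6}] r2c2 has the single candidate 6, so r2c2=6.
Step 15. [r4c2∈{2}] r4c2's peers cover all but 2. So r4c2=2.
Step 16. [r1c1∈{1}] nothing but 1 survives at r1c1, so r1c1=1.
Step 17. [r2c6∈{3}] r2c6's peers cover all but 3. So r2c6=3.
Step 18. [r2c4∈{5}] r2c4 is down to just 5, so r2c4=5.
Step 19. [r6c4∈{1}] r6c4's peers cover all but 1. So r6c4=1.
Step 20. [r3c5∈{5}] only 5 remains possible at r3c5. So r3c5=5.
Step 21. [r5c3∈{1}] r5c3's peers cover all but 1, so r5c3=1.
Step 22. [r5c2∈{4}] r5c2 has the single candidate 4. So r5c2=4.
Step 23. [r6c5∈{4}] r6c5 is down to just 4. So r6c5=4.

Answer: 1 3 5 4 2 6 / 4 6 2 5 1 3 / 6 1 3 2 5 4 / 5 2 4 6 3 1 / 2 4 1 3 6 5 / 3 5 6 1 4 2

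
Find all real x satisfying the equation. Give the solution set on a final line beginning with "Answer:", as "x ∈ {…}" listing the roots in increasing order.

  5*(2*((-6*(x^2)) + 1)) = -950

Step 1. [5*(2*((-6*(x^2)) + 1)) = -950] LHS = 5·(…); ÷5 both sides. So div: 2*((-6*(x^2)) + 1) = -190.
Step 2. [2*((-6*(x^2)) + 1) = -190] 2 out front; divide by 2. So div: (-6*(x^2)) + 1 = -95.
Step 3. [(-6*(x^2)) + 1 = -95] subtract 1: x sits inside (… + 1), so sub: -6*(x^2) = -96.
Step 4. [-6*(x^2) = -96] -6 out front; divide by -6 ⇒ div: x^2 = 16.
Step 5. [x^2 = 16] √ both sides: 16 ≥ 0 gives two branches. So sqrt: x = 4 or -4.

Answer: x ∈ {-4, 4}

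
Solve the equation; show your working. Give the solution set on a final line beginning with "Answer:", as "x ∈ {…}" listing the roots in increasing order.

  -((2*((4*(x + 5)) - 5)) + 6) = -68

Step 1. [-((2*((4*(x + 5)) - 5)) + 6) = -68] LHS negated; negate both sides ⇒ neg: (2*((4*(x + 5)) - 5)) + 6 = 68.
Step 2. [(2*((4*(x + 5)) - 5)) + 6 = 68] 6 comes off first (subtract 6) ⇒ sub: 2*((4*(x + 5)) - 5) = 62.
Step 3. [2*((4*(x + 5)) - 5) = 62] 2·(inner) — divide through by 2. So div: (4*(x + 5)) - 5 = 31.
Step 4. [(4*(x + 5)) - 5 = 31] peel the -5: add 5 from each side, so sub: 4*(x + 5) = 36.
Step 5. [4*(x + 5) = 36] LHS = 4·(…); ÷4 both sides, so div: x + 5 = 9.
Step 6. [x + 5 = 9] peel the +5: subtract 5 from each side, so sub: x = 4.

Answer: x ∈ {4}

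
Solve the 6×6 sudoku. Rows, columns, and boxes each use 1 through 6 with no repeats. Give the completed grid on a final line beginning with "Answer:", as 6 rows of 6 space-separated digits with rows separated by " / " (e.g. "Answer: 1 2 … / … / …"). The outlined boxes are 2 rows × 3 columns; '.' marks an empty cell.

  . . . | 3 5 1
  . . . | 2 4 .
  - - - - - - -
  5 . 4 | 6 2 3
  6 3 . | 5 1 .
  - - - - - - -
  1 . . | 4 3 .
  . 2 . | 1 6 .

Step 1. [r2c3∈{1,3,5,6}] r2c3 is the only open cell in col 3 admitting 1. So r2c3=1.
Step 2. [r1c2∈{4,6}] 4 has one home in col 2: r1c2 ⇒ r1c2=4.
Step 3. [r1c3∈{2,6}] 6 has one home in row 1: r1c3, so r1c3=6.
Step 4. [r5c3∈{5}] nothing but 5 survives at r5c3, so r5c3=5.
Step 5. [r6c3∈{3}] nothing but 3 survives at r6c3, so r6c3=3.
Step 6. [r6c1∈{4}] r6c1 is down to just 4 ⇒ r6c1=4.
Step 7. [r6c6∈{5}] r6c6 has the single candidate 5 ⇒ r6c6=5.
Step 8. [r2c6∈{6}] r2c6's peers cover all but 6, so r2c6=6.
Step 9. [r2c2∈{5}] nothing but 5 survives at r2c2 ⇒ r2c2=5.
Step 10. [r2c1∈{3}] only 3 remains possible at r2c1 ⇒ r2c1=3.
Step 11. [r4c6∈{4}] r4c6 has the single candidate 4, so r4c6=4.
Step 12. [r3c2∈{1}] r3c2 has the single candidate 1, so r3c2=1.
Step 13. [r1c1∈{2}] nothing but 2 survives at r1c1, so r1c1=2.
Step 14. [r5c6∈{2}] r5c6 has the single candidate 2 ⇒ r5c6=2.
Step 15. [r4c3∈{2}] r4c3 has the single candidate 2, so r4c3=2.
Step 16. [r5c2∈{6}] nothing but 6 survives at r5c2, so r5c2=6.

Answer: 2 4 6 3 5 1 / 3 5 1 2 4 6 / 5 1 4 6 2 3 / 6 3 2 5 1 4 / 1 6 5 4 3 2 / 4 2 3 1 6 5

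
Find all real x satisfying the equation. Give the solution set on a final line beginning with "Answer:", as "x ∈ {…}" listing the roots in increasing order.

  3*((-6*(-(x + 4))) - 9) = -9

Step 1. [3*((-6*(-(x + 4))) - 9) = -9] 3·(inner) — divide through by 3, so div: (-6*(-(x + 4))) - 9 = -3.
Step 2. [(-6*(-(x + 4))) - 9 = -3] -9 is outermost — add 9 both sides, so sub: -6*(-(x + 4)) = 6.
Step 3. [-6*(-(x + 4)) = 6] -6·(inner) — divide through by -6. So div: -(x + 4) = -1.
Step 4. [-(x + 4) = -1] flip signs both sides, so neg: x + 4 = 1.
Step 5. [x + 4 = 1] subtract 4: x sits inside (… + 4) ⇒ sub: x = -3.

Answer: x ∈ {-3}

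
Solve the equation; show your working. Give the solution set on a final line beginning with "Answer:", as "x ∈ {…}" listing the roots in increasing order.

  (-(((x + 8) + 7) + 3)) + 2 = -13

Step 1. [(-(((x + 8) + 7) + 3)) + 2 = -13] 2 comes off first (subtract 2) ⇒ sub: -(((x + 8) + 7) + 3) = -15.
Step 2. [-(((x + 8) + 7) + 3) = -15] LHS negated; negate both sides, so neg: ((x + 8) + 7) + 3 = 15.
Step 3. [((x + 8) + 7) + 3 = 15] 3 comes off first (subtract 3), so sub: (x + 8) + 7 = 12.
Step 4. [(x + 8) + 7 = 12] subtract 7: x sits inside (… + 7) ⇒ sub: x + 8 = 5.
Step 5. [x + 8 = 5] 8 comes off first (subtract 8), so sub: x = -3.

Answer: x ∈ {-3}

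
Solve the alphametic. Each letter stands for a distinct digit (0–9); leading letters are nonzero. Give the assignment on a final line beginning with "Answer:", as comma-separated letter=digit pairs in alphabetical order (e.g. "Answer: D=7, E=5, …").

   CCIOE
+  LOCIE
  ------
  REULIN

Step 1. [R] R is the leading digit of a 6-digit sum of two 5-digit numbers; the final carry is exactly 1. So R=1.
Step 2. [col 1: E + E ≡ N (mod 10)] E=3 is one option consistent with column 1 (E + E ≡ N (mod 10), carry-in 0) — take it ⇒ E=3.
Step 3. [col 1: E + E ≡ N (mod 10)] column 1 reads E+E+carry(0)=N with E=3; with digits 1,3 already taken and all letters distinct, the only value for N is 6 ⇒ N=6.
Step 4. [col 2: O + I ≡ I (mod 10)] from column 2 (nothing yet, carry-in 0, digits 1,3,6 already taken and all letters distinct): O must equal 0, so O=0.
Step 5. [col 2: O + I ≡ I (mod 10)] I=7 is one option consistent with column 2 (O + I ≡ I (mod 10), carry-in 0) — take it ⇒ I=7.
Step 6. [col 3: I + C ≡ L (mod 10)] no forcing yet in column 3 (carry-in 0); C=8 is free and consistent — try it, so C=8.
Step 7. [col 3: I + C ≡ L (mod 10)] column 3: given I=7, C=8, carry-in 0, and digits 0,1,3,6,7,8 already taken and all letters distinct, I+C≡L (mod 10) forces L=5, so L=5.
Step 8. [col 4: C + O ≡ U (mod 10)] in column 4 we have C+O≡U with carry-in 1; given C=8, O=0 and digits 0,1,3,5,6,7,8 already taken and all letters distinct, that pins U to 9, so U=9.

Answer: C=8, E=3, I=7, L=5, N=6, O=0, R=1, U=9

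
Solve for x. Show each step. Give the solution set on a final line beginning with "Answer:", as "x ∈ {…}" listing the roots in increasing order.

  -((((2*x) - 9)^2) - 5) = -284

Step 1. [-((((2*x) - 9)^2) - 5) = -284] LHS negated; negate both sides. So neg: (((2*x) - 9)^2) - 5 = 284.
Step 2. [(((2*x) - 9)^2) - 5 = 284] the outer -5 inverts by adding 5. So sub: ((2*x) - 9)^2 = 289.
Step 3. [((2*x) - 9)^2 = 289] √ both sides: 289 ≥ 0 gives two branches, so sqrt: (2*x) - 9 = 17 or -17.
Step 4. [(2*x) - 9 = 17 or -17] peel the -9: add 9 from each side. So sub: 2*x = 26 or -8.
Step 5. [2*x = 26 or -8] divide by the outer 2. So div: x = 13 or -4.

Answer: x ∈ {-4, 13}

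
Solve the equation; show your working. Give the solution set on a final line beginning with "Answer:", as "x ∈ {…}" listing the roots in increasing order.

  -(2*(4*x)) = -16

Step 1. [-(2*(4*x)) = -16] leading − — multiply by −1 ⇒ neg: 2*(4*x) = 16.
Step 2. [2*(4*x) = 16] 2 out front; divide by 2. So div: 4*x = 8.
Step 3. [4*x = 8] leading coefficient 4: divide by 4. So div: x = 2.

Answer: x ∈ {2}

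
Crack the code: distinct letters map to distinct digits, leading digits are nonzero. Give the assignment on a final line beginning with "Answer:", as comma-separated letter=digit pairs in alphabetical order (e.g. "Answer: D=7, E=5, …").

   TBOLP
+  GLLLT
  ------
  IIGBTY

Step 1. [col 1: P + T ≡ Y (mod 10)] several values work for Y in column 1 (P + T ≡ Y (mod 10), carry-in 0); try Y=6, so Y=6.
Step 2. [I] the sum has 6 digits but both addends have 5; that extra leading digit I is the final carry, namely 1, so I=1.
Step 3. [col 1: P + T ≡ Y (mod 10)] column 1 (P + T ≡ Y (mod 10), carry-in 0) doesn't pin T yet; pick T=7 and continue. So T=7.
Step 4. [col 1: P + T ≡ Y (mod 10)] in column 1 we have P+T≡Y with carry-in 0; given T=7, Y=6 and digits 1,6,7 already taken and all letters distinct, that pins P to 9 ⇒ P=9.
Step 5. [col 2: L + L ≡ T (mod 10)] column 2 (L + L ≡ T (mod 10), carry-in 1) doesn't pin L yet; pick L=8 and continue ⇒ L=8.
Step 6. [col 3: O + L ≡ B (mod 10)] column 3 (O + L ≡ B (mod 10), carry-in 1) doesn't pin B yet; pick B=4 and continue, so B=4.
Step 7. [col 3: O + L ≡ B (mod 10)] in column 3 we have O+L≡B with carry-in 1; given L=8, B=4 and digits 1,4,6,7,8,9 already taken and all letters distinct, that pins O to 5. So O=5.
Step 8. [col 4: B + L ≡ G (mod 10)] from column 4 (B=4, L=8, carry-in 1, digits 1,4,5,6,7,8,9 already taken and all letters distinct): G must equal 3. So G=3.

Answer: B=4, G=3, I=1, L=8, O=5, P=9, T=7, Y=6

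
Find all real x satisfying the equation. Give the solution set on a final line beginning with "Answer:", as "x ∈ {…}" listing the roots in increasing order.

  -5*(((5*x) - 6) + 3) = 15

Step 1. [-5*(((5*x) - 6) + 3) = 15] LHS = -5·(…); ÷-5 both sides, so div: ((5*x) - 6) + 3 = -3.
Step 2. [((5*x) - 6) + 3 = -3] peel the +3: subtract 3 from each side. So sub: (5*x) - 6 = -6.
Step 3. [(5*x) - 6 = -6] peel the -6: add 6 from each side ⇒ sub: 5*x = 0.
Step 4. [5*x = 0] 5·(inner) — divide through by 5. So div: x = 0.

Answer: x ∈ {0}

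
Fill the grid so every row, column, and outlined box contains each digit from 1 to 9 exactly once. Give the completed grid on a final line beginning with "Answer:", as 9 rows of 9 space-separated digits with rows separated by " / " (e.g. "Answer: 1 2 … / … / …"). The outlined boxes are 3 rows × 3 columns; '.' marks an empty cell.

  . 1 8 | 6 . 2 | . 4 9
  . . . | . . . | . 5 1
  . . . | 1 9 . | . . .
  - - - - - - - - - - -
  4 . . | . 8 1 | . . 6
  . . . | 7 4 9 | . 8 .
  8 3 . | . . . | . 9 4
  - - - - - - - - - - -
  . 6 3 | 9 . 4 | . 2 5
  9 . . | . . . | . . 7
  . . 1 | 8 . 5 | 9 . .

Step 1. [r4c4∈{2,3,5}] in box 5, 3 fits only at r4c4, so r4c4=3.
Step 2. [r9c9∈{3}] r9c9 is down to just 3, so r9c9=3.
Step 3. [r3c8∈{3,6,7}] across col 8, 3 lands solely at r3c8 ⇒ r3c8=3.
Step 4. [r5c9∈{2}] r5c9 has the single candidate 2, so r5c9=2.
Step 5. [r5c2∈{5}] r5c2 is down to just 5, so r5c2=5.
Step 6. [r7c1∈{7}] r7c1 has the single candidate 7 ⇒ r7c1=7.
Step 7. [r9c1∈{2}] nothing but 2 survives at r9c1. So r9c1=2.
Step 8. [r1c7∈{7}] only 7 remains possible at r1c7, so r1c7=7.
Step 9. [r6c3∈{2,6,7}] row 6 places 7 nowhere but r6c3. So r6c3=7.
Step 10. [r8c7∈{1,4,6,8}] across col 7, 4 lands solely at r8c7, so r8c7=4.
Step 11. [r3c9∈{8}] only 8 remains possible at r3c9. So r3c9=8.
Step 12. [r6c7∈{1,5}] in row 6, 1 fits only at r6c7 ⇒ r6c7=1.
Step 13. [r3c6∈{7}] r3c6 has the single candidate 7. So r3c6=7.
Step 14. [r2c5∈{3}] r2c5 has the single candidate 3. So r2c5=3.
Step 15. [r2c1∈{6}] r2c1 is down to just 6 ⇒ r2c1=6.
Step 16. [r2c7∈{2}] r2c7 has the single candidate 2 ⇒ r2c7=2.
Step 17. [r3c1∈{5}] only 5 remains possible at r3c1. So r3c1=5.
Step 18. [r2c2∈{4,7,9}] r2c2 is the only open cell in row 2 admitting 7 ⇒ r2c2=7.
Step 19. [r8c4∈{2}] r8c4's peers cover all but 2 ⇒ r8c4=2.
Step 20. [r6c5∈{2,5,6}] r6c5 is the only open cell in row 6 admitting 2, so r6c5=2.
Step 21. [r9c8∈{6}] nothing but 6 survives at r9c8. So r9c8=6.
Step 22. [r8c5∈{1,6}] 6 has one home in col 5: r8c5 ⇒ r8c5=6.
Step 23. [r2c3∈{4,9}] row 2 places 9 nowhere but r2c3 ⇒ r2c3=9.
Step 24. [r3c3∈{2,4}] col 3 places 4 nowhere but r3c3. So r3c3=4.
Step 25. [r4c3∈{2}] only 2 remains possible at r4c3. So r4c3=2.
Step 26. [r4c7∈{5}] r4c7 is down to just 5 ⇒ r4c7=5.
Step 27. [r6c4∈{5}] r6c4's peers cover all but 5 ⇒ r6c4=5.
Step 28. [r1c5∈{5}] r1c5's peers cover all but 5, so r1c5=5.
Step 29. [r6c6∈{6}] r6c6's peers cover all but 6 ⇒ r6c6=6.
Step 30. [r8c2∈{8}] only 8 remains possible at r8c2, so r8c2=8.
Step 31. [r4c8∈{7}] r4c8's peers cover all but 7, so r4c8=7.
Step 32. [r7c7∈{8}] only 8 remains possible at r7c7 ⇒ r7c7=8.
Step 33. [r2c4∈{4}] only 4 remains possible at r2c4, so r2c4=4.
Step 34. [r9c5∈{7}] r9c5 is down to just 7, so r9c5=7.
Step 35. [r8c8∈{1}] r8c8 has the single candidate 1 ⇒ r8c8=1.
Step 36. [r4c2∈{9}] r4c2 has the single candidate 9 ⇒ r4c2=9.
Step 37. [r3c7∈{6}] r3c7's peers cover all but 6 ⇒ r3c7=6.
Step 38. [r3c2∈{2}] r3c2 is down to just 2. So r3c2=2.
Step 39. [r1c1∈{3}] r1c1's peers cover all but 3 ⇒ r1c1=3.
Step 40. [r9c2∈{4}] r9c2 is down to just 4, so r9c2=4.
Step 41. [r5c3∈{6}] r5c3's peers cover all but 6, so r5c3=6.
Step 42. [r7c5∈{1}] only 1 remains possible at r7c5. So r7c5=1.
Step 43. [r8c3∈{5}] nothing but 5 survives at r8c3, so r8c3=5.
Step 44. [r5c1∈{1}] r5c1 is down to just 1 ⇒ r5c1=1.
Step 45. [r2c6∈{8}] r2c6's peers cover all but 8, so r2c6=8.
Step 46. [r5c7∈{3}] r5c7's peers cover all but 3 ⇒ r5c7=3.
Step 47. [r8c6∈{3}] only 3 remains possible at r8c6 ⇒ r8c6=3.

Answer: 3 1 8 6 5 2 7 4 9 / 6 7 9 4 3 8 2 5 1 / 5 2 4 1 9 7 6 3 8 / 4 9 2 3 8 1 5 7 6 / 1 5 6 7 4 9 3 8 2 / 8 3 7 5 2 6 1 9 4 / 7 6 3 9 1 4 8 2 5 / 9 8 5 2 6 3 4 1 7 / 2 4 1 8 7 5 9 6 3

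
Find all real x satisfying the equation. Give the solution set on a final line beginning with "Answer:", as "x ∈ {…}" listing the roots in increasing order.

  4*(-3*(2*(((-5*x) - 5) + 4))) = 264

Step 1. [4*(-3*(2*(((-5*x) - 5) + 4))) = 264] 4·(inner) — divide through by 4, so div: -3*(2*(((-5*x) - 5) + 4)) = 66.
Step 2. [-3*(2*(((-5*x) - 5) + 4)) = 66] -3 out front; divide by -3. So div: 2*(((-5*x) - 5) + 4) = -22.
Step 3. [2*(((-5*x) - 5) + 4) = -22] LHS = 2·(…); ÷2 both sides ⇒ div: ((-5*x) - 5) + 4 = -11.
Step 4. [((-5*x) - 5) + 4 = -11] +4 is outermost — subtract 4 both sides ⇒ sub: (-5*x) - 5 = -15.
Step 5. [(-5*x) - 5 = -15] 5 comes off first (add 5) ⇒ sub: -5*x = -10.
Step 6. [-5*x = -10] -5 out front; divide by -5. So div: x = 2.

Answer: x ∈ {2}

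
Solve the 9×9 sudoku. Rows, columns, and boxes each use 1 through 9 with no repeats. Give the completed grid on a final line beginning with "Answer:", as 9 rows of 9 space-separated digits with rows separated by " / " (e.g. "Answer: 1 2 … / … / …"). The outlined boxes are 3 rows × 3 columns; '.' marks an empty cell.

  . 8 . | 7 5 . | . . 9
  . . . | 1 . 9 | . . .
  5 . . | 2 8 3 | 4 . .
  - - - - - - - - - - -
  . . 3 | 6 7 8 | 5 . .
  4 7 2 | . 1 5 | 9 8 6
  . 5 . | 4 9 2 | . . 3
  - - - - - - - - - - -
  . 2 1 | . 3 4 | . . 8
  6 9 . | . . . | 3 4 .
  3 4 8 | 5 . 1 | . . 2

Step 1. [r4c2∈{1}] r4c2 is down to just 1, so r4c2=1.
Step 2. [r3c2∈{6}] r3c2's peers cover all but 6, so r3c2=6.
Step 3. [r7c8∈{5,6,7,9}] 5 has one home in row 7: r7c8, so r7c8=5.
Step 4. [r7c7∈{6,7}] 6 has one home in row 7: r7c7, so r7c7=6.
Step 5. [r1c8∈{1,2,3,6}] in row 1, 3 fits only at r1c8 ⇒ r1c8=3.
Step 6. [r9c7∈{7}] r9c7 has the single candidate 7 ⇒ r9c7=7.
Step 7. [r6c8∈{1,7}] row 6 places 7 nowhere but r6c8. So r6c8=7.
Step 8. [r2c8∈{2,6}] col 8 places 6 nowhere but r2c8 ⇒ r2c8=6.
Step 9. [r7c1∈{7}] r7c1 is down to just 7 ⇒ r7c1=7.
Step 10. [r3c8∈{1}] r3c8 has the single candidate 1 ⇒ r3c8=1.
Step 11. [r3c9∈{7}] r3c9 is down to just 7. So r3c9=7.
Step 12. [r1c7∈{2}] r1c7's peers cover all but 2 ⇒ r1c7=2.
Step 13. [r1c3∈{4}] nothing but 4 survives at r1c3 ⇒ r1c3=4.
Step 14. [r9c5∈{6}] r9c5 is down to just 6, so r9c5=6.
Step 15. [r4c1∈{9}] nothing but 9 survives at r4c1 ⇒ r4c1=9.
Step 16. [r9c8∈{9}] r9c8 has the single candidate 9. So r9c8=9.
Step 17. [r4c8∈{2}] nothing but 2 survives at r4c8 ⇒ r4c8=2.
Step 18. [r8c3∈{5}] r8c3 has the single candidate 5. So r8c3=5.
Step 19. [r8c4∈{8}] r8c4 has the single candidate 8 ⇒ r8c4=8.
Step 20. [r1c1∈{1}] only 1 remains possible at r1c1, so r1c1=1.
Step 21. [r6c7∈{1}] r6c7 is down to just 1, so r6c7=1.
Step 22. [r8c9∈{1}] r8c9 has the single candidate 1 ⇒ r8c9=1.
Step 23. [r8c6∈{7}] only 7 remains possible at r8c6. So r8c6=7.
Step 24. [r3c3∈{9}] r3c3's peers cover all but 9, so r3c3=9.
Step 25. [r6c3∈{6}] r6c3 is down to just 6 ⇒ r6c3=6.
Step 26. [r5c4∈{3}] r5c4 is down to just 3. So r5c4=3.
Step 27. [r8c5∈{2}] only 2 remains possible at r8c5. So r8c5=2.
Step 28. [r7c4∈{9}] nothing but 9 survives at r7c4 ⇒ r7c4=9.
Step 29. [r2c1∈{2}] r2c1's peers cover all but 2, so r2c1=2.
Step 30. [r2c9∈{5}] only 5 remains possible at r2c9. So r2c9=5.
Step 31. [r4c9∈{4}] r4c9 has the single candidate 4 ⇒ r4c9=4.
Step 32. [r2c7∈{8}] r2c7 has the single candidate 8 ⇒ r2c7=8.
Step 33. [r6c1∈{8}] r6c1's peers cover all but 8. So r6c1=8.
Step 34. [r2c3∈{7}] only 7 remains possible at r2c3 ⇒ r2c3=7.
Step 35. [r1c6∈{6}] r1c6's peers cover all but 6, so r1c6=6.
Step 36. [r2c2∈{3}] r2c2 has the single candidate 3, so r2c2=3.
Step 37. [r2c5∈{4}] nothing but 4 survives at r2c5 ⇒ r2c5=4.

Answer: 1 8 4 7 5 6 2 3 9 / 2 3 7 1 4 9 8 6 5 / 5 6 9 2 8 3 4 1 7 / 9 1 3 6 7 8 5 2 4 / 4 7 2 3 1 5 9 8 6 / 8 5 6 4 9 2 1 7 3 / 7 2 1 9 3 4 6 5 8 / 6 9 5 8 2 7 3 4 1 / 3 4 8 5 6 1 7 9 2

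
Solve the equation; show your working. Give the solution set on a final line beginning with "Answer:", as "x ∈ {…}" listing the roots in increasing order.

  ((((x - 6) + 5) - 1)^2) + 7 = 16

Step 1. [((((x - 6) + 5) - 1)^2) + 7 = 16] subtract 7: x sits inside (… + 7) ⇒ sub: (((x - 6) + 5) - 1)^2 = 9.
Step 2. [(((x - 6) + 5) - 1)^2 = 9] √ both sides: 9 ≥ 0 gives two branches. So sqrt: ((x - 6) + 5) - 1 = 3 or -3.
Step 3. [((x - 6) + 5) - 1 = 3 or -3] peel the -1: add 1 from each side. So sub: (x - 6) + 5 = 4 or -2.
Step 4. [(x - 6) + 5 = 4 or -2] the outer +5 inverts by subtracting 5 ⇒ sub: x - 6 = -1 or -7.
Step 5. [x - 6 = -1 or -7] the outer -6 inverts by adding 6, so sub: x = 5 or -1.

Answer: x ∈ {-1, 5}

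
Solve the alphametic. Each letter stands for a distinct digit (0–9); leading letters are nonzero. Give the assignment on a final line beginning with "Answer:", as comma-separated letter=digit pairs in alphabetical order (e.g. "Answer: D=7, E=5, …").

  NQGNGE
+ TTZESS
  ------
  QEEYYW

Step 1. [col 1: E + S ≡ W (mod 10)] no forcing yet in column 1 (carry-in 0); E=5 is free and consistent — try it, so E=5.
Step 2. [col 1: E + S ≡ W (mod 10)] W=8 is one option consistent with column 1 (E + S ≡ W (mod 10), carry-in 0) — take it, so W=8.
Step 3. [col 1: E + S ≡ W (mod 10)] column 1: given E=5, W=8, carry-in 0, and digits 5,8 already taken and all letters distinct, E+S≡W (mod 10) forces S=3. So S=3.
Step 4. [col 2: G + S ≡ Y (mod 10)] column 2 (G + S ≡ Y (mod 10), carry-in 0) doesn't pin G yet; pick G=4 and continue, so G=4.
Step 5. [col 2: G + S ≡ Y (mod 10)] column 2 reads G+S+carry(0)=Y with G=4, S=3; with digits 3,4,5,8 already taken and all letters distinct, the only value for Y is 7. So Y=7.
Step 6. [col 3: N + E ≡ Y (mod 10)] column 3 reads N+E+carry(0)=Y with E=5, Y=7; with digits 3,4,5,7,8 already taken and all letters distinct, the only value for N is 2. So N=2.
Step 7. [col 4: G + Z ≡ E (mod 10)] from column 4 (G=4, E=5, carry-in 0, digits 2,3,4,5,7,8 already taken and all letters distinct): Z must equal 1. So Z=1.
Step 8. [col 5: Q + T ≡ E (mod 10)] T=6 is one option consistent with column 5 (Q + T ≡ E (mod 10), carry-in 0) — take it. So T=6.
Step 9. [col 5: Q + T ≡ E (mod 10)] from column 5 (T=6, E=5, carry-in 0, digits 1,2,3,4,5,6,7,8 already taken and all letters distinct): Q must equal 9, so Q=9.

Answer: E=5, G=4, N=2, Q=9, S=3, T=6, W=8, Y=7, Z=1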